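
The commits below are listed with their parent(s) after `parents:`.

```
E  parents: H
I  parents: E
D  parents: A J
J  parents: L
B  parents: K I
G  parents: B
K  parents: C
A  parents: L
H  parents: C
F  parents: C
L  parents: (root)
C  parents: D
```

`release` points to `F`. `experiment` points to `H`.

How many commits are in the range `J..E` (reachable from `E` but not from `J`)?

5

Reachable from E: {A, C, D, E, H, J, L}.
Reachable from J: {J, L}.
In E's history but not J's: {A, C, D, E, H} — 5 commits.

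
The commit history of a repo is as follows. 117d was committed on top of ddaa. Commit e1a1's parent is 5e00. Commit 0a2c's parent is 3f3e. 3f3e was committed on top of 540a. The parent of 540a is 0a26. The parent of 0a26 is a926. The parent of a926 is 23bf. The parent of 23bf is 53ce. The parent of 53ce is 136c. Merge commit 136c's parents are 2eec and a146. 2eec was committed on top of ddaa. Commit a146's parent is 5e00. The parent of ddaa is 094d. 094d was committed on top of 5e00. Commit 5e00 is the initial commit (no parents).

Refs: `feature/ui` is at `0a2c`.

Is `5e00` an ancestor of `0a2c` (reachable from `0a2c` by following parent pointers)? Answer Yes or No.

Yes

Ancestors of 0a2c (commits reachable by following parents): {094d, 0a26, 0a2c, 136c, 23bf, 2eec, 3f3e, 53ce, 540a, 5e00, a146, a926, ddaa}.
5e00 is in that set, so it is an ancestor of 0a2c.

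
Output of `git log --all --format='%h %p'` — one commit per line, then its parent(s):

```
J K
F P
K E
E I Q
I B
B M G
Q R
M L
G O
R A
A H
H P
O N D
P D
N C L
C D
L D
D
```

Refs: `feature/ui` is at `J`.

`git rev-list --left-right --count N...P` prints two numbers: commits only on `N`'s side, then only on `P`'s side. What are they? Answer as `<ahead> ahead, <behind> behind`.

Reachable from N: {C, D, L, N}.
Reachable from P: {D, P}.
Only in N's history (ahead): {C, L, N} — 3.
Only in P's history (behind): {P} — 1.

3 ahead, 1 behind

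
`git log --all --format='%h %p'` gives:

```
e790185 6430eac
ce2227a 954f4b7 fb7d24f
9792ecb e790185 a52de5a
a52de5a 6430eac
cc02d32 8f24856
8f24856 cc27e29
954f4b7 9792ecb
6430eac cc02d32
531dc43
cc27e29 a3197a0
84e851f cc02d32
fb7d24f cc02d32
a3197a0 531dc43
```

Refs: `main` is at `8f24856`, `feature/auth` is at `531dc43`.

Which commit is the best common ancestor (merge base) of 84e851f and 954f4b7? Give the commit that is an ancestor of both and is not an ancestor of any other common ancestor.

cc02d32

Ancestors of 84e851f: {531dc43, 84e851f, 8f24856, a3197a0, cc02d32, cc27e29}.
Ancestors of 954f4b7: {531dc43, 6430eac, 8f24856, 954f4b7, 9792ecb, a3197a0, a52de5a, cc02d32, cc27e29, e790185}.
Common ancestors: {531dc43, 8f24856, a3197a0, cc02d32, cc27e29}.
Among these, cc02d32 is not an ancestor of any other common ancestor — it is the merge base.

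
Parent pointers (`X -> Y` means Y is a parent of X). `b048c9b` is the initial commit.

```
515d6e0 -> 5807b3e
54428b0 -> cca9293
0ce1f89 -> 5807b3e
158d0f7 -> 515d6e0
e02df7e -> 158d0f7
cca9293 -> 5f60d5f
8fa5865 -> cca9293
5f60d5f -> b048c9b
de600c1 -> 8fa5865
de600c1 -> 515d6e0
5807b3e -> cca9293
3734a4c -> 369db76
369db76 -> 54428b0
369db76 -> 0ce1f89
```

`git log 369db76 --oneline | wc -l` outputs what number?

Walking parent pointers from 369db76: reachable set = {0ce1f89, 369db76, 54428b0, 5807b3e, 5f60d5f, b048c9b, cca9293}.
That is 7 commits.

7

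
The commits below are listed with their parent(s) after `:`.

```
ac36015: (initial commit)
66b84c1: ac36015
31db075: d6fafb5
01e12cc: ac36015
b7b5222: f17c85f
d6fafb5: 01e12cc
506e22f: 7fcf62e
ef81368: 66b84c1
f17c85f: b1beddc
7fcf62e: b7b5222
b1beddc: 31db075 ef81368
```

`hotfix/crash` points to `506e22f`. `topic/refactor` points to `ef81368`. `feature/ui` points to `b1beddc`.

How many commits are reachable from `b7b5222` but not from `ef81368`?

Reachable from b7b5222: {01e12cc, 31db075, 66b84c1, ac36015, b1beddc, b7b5222, d6fafb5, ef81368, f17c85f}.
Reachable from ef81368: {66b84c1, ac36015, ef81368}.
In b7b5222's history but not ef81368's: {01e12cc, 31db075, b1beddc, b7b5222, d6fafb5, f17c85f} — 6 commits.

6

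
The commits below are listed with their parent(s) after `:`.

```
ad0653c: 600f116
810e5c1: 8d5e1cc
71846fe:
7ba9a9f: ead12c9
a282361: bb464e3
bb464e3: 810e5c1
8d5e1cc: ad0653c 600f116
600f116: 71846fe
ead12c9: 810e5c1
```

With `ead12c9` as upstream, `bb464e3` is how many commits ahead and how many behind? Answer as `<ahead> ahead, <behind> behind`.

Reachable from bb464e3: {600f116, 71846fe, 810e5c1, 8d5e1cc, ad0653c, bb464e3}.
Reachable from ead12c9: {600f116, 71846fe, 810e5c1, 8d5e1cc, ad0653c, ead12c9}.
Only in bb464e3's history (ahead): {bb464e3} — 1.
Only in ead12c9's history (behind): {ead12c9} — 1.

1 ahead, 1 behind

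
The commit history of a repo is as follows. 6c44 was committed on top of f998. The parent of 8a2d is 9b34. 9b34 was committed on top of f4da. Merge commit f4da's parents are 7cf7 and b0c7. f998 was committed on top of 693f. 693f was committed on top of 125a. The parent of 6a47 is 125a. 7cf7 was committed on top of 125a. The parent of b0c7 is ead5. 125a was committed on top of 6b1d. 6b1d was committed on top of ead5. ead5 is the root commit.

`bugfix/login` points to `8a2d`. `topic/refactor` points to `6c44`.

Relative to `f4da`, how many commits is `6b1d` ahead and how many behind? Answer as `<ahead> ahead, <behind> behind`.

Reachable from 6b1d: {6b1d, ead5}.
Reachable from f4da: {125a, 6b1d, 7cf7, b0c7, ead5, f4da}.
Only in 6b1d's history (ahead): {} — 0.
Only in f4da's history (behind): {125a, 7cf7, b0c7, f4da} — 4.

0 ahead, 4 behind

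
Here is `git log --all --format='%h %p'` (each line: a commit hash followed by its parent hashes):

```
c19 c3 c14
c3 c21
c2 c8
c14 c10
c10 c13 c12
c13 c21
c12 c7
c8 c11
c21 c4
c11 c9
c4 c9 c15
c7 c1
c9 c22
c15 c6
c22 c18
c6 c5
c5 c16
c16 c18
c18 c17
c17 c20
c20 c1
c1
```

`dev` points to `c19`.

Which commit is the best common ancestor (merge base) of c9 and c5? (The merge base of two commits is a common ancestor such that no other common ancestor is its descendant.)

c18

Ancestors of c9: {c1, c17, c18, c20, c22, c9}.
Ancestors of c5: {c1, c16, c17, c18, c20, c5}.
Common ancestors: {c1, c17, c18, c20}.
Among these, c18 is not an ancestor of any other common ancestor — it is the merge base.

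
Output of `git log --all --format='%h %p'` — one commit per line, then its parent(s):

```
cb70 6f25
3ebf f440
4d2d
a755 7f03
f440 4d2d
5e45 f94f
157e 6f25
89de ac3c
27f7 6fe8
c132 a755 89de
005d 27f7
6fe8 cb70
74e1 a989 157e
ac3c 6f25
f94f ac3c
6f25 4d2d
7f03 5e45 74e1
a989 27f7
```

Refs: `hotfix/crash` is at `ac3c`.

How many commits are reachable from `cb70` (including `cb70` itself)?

Walking parent pointers from cb70: reachable set = {4d2d, 6f25, cb70}.
That is 3 commits.

3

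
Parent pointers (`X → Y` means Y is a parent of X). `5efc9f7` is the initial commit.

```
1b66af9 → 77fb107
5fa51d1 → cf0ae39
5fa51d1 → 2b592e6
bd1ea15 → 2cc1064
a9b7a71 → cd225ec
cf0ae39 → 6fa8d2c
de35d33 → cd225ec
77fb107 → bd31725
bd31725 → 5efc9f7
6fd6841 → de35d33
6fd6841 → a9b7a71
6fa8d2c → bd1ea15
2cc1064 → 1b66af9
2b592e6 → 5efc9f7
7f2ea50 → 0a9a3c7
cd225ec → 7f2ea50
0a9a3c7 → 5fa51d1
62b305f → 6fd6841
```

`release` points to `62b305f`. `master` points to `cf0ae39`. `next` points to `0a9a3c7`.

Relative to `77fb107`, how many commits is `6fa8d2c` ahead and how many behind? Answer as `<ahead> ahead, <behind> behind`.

Reachable from 6fa8d2c: {1b66af9, 2cc1064, 5efc9f7, 6fa8d2c, 77fb107, bd1ea15, bd31725}.
Reachable from 77fb107: {5efc9f7, 77fb107, bd31725}.
Only in 6fa8d2c's history (ahead): {1b66af9, 2cc1064, 6fa8d2c, bd1ea15} — 4.
Only in 77fb107's history (behind): {} — 0.

4 ahead, 0 behind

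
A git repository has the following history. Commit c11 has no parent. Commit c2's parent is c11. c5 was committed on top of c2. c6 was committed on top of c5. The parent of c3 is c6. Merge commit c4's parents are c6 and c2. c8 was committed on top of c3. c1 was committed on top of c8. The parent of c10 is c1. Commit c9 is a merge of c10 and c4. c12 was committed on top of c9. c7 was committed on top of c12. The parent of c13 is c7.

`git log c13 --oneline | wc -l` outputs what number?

Walking parent pointers from c13: reachable set = {c1, c10, c11, c12, c13, c2, c3, c4, c5, c6, c7, c8, c9}.
That is 13 commits.

13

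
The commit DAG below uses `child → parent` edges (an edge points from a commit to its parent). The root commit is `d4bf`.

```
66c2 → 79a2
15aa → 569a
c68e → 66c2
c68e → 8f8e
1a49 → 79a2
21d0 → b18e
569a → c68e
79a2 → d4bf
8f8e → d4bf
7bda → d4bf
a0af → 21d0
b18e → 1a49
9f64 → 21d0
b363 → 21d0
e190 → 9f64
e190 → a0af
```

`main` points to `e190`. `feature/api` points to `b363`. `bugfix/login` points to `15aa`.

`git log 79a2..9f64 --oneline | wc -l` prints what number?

Reachable from 9f64: {1a49, 21d0, 79a2, 9f64, b18e, d4bf}.
Reachable from 79a2: {79a2, d4bf}.
In 9f64's history but not 79a2's: {1a49, 21d0, 9f64, b18e} — 4 commits.

4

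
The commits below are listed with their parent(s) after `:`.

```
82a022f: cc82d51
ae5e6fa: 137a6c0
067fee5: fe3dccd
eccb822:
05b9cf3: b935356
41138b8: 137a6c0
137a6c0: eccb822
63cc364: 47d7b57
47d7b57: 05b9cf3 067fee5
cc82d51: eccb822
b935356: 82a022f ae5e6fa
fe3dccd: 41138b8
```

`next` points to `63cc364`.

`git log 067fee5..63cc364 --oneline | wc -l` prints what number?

7

Reachable from 63cc364: {05b9cf3, 067fee5, 137a6c0, 41138b8, 47d7b57, 63cc364, 82a022f, ae5e6fa, b935356, cc82d51, eccb822, fe3dccd}.
Reachable from 067fee5: {067fee5, 137a6c0, 41138b8, eccb822, fe3dccd}.
In 63cc364's history but not 067fee5's: {05b9cf3, 47d7b57, 63cc364, 82a022f, ae5e6fa, b935356, cc82d51} — 7 commits.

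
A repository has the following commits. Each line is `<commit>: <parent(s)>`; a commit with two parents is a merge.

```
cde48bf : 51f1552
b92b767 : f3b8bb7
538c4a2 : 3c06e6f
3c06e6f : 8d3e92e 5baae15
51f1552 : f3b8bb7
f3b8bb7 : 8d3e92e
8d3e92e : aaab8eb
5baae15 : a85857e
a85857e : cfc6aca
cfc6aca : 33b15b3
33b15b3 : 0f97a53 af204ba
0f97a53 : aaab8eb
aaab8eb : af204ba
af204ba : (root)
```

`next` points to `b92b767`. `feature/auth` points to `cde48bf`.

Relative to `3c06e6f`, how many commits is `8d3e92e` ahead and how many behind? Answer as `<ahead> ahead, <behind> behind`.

Reachable from 8d3e92e: {8d3e92e, aaab8eb, af204ba}.
Reachable from 3c06e6f: {0f97a53, 33b15b3, 3c06e6f, 5baae15, 8d3e92e, a85857e, aaab8eb, af204ba, cfc6aca}.
Only in 8d3e92e's history (ahead): {} — 0.
Only in 3c06e6f's history (behind): {0f97a53, 33b15b3, 3c06e6f, 5baae15, a85857e, cfc6aca} — 6.

0 ahead, 6 behind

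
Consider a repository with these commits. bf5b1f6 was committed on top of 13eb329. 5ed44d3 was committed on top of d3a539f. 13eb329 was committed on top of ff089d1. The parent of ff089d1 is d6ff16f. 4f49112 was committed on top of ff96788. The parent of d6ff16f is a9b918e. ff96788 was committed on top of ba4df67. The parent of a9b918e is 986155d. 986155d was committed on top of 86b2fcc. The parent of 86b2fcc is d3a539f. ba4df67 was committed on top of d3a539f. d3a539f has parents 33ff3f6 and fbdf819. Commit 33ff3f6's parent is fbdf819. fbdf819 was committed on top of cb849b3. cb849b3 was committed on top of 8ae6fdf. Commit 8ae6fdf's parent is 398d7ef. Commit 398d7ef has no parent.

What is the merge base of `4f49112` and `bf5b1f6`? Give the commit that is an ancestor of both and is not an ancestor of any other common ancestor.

Ancestors of 4f49112: {33ff3f6, 398d7ef, 4f49112, 8ae6fdf, ba4df67, cb849b3, d3a539f, fbdf819, ff96788}.
Ancestors of bf5b1f6: {13eb329, 33ff3f6, 398d7ef, 86b2fcc, 8ae6fdf, 986155d, a9b918e, bf5b1f6, cb849b3, d3a539f, d6ff16f, fbdf819, ff089d1}.
Common ancestors: {33ff3f6, 398d7ef, 8ae6fdf, cb849b3, d3a539f, fbdf819}.
Among these, d3a539f is not an ancestor of any other common ancestor — it is the merge base.

d3a539f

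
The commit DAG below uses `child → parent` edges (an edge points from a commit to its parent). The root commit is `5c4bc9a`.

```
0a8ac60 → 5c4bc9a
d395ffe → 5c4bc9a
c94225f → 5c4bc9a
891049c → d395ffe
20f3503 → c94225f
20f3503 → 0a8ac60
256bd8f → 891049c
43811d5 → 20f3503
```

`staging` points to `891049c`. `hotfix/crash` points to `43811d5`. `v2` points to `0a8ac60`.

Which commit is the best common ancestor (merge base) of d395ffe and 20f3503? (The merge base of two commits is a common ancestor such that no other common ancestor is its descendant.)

5c4bc9a

Ancestors of d395ffe: {5c4bc9a, d395ffe}.
Ancestors of 20f3503: {0a8ac60, 20f3503, 5c4bc9a, c94225f}.
Common ancestors: {5c4bc9a}.
The only common ancestor is 5c4bc9a, so it is the merge base.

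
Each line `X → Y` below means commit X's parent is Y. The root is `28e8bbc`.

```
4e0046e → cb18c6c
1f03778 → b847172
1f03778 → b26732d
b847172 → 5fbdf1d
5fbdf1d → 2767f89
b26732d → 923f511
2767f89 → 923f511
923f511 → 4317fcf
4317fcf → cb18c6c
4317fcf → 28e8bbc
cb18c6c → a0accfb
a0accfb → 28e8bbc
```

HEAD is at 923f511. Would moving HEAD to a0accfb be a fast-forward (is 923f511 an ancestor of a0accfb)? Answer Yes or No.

No

A fast-forward from 923f511 to a0accfb is possible iff 923f511 is an ancestor of a0accfb.
Ancestors of a0accfb: {28e8bbc, a0accfb}.
923f511 is not among them, so fast-forward is not possible.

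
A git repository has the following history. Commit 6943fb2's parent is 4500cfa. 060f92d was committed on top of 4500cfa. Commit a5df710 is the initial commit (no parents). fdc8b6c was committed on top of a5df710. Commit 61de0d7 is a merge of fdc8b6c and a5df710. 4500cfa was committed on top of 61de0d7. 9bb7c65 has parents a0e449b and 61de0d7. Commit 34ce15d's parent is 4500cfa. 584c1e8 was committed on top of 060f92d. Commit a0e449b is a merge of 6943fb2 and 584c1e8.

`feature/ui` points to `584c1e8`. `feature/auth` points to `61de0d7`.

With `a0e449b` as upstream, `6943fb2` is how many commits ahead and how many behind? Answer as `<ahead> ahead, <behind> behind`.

0 ahead, 3 behind

Reachable from 6943fb2: {4500cfa, 61de0d7, 6943fb2, a5df710, fdc8b6c}.
Reachable from a0e449b: {060f92d, 4500cfa, 584c1e8, 61de0d7, 6943fb2, a0e449b, a5df710, fdc8b6c}.
Only in 6943fb2's history (ahead): {} — 0.
Only in a0e449b's history (behind): {060f92d, 584c1e8, a0e449b} — 3.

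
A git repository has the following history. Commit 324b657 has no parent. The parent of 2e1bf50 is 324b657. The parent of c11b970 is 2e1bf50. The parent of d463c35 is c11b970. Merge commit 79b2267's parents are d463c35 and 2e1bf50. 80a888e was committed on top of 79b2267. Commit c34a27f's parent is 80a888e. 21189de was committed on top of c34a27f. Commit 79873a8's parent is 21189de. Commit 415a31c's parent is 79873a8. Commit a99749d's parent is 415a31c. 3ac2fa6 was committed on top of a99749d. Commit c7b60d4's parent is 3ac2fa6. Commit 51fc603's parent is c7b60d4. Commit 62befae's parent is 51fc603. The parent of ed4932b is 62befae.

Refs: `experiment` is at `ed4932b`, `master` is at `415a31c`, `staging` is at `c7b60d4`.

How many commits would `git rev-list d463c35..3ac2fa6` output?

8

Reachable from 3ac2fa6: {21189de, 2e1bf50, 324b657, 3ac2fa6, 415a31c, 79873a8, 79b2267, 80a888e, a99749d, c11b970, c34a27f, d463c35}.
Reachable from d463c35: {2e1bf50, 324b657, c11b970, d463c35}.
In 3ac2fa6's history but not d463c35's: {21189de, 3ac2fa6, 415a31c, 79873a8, 79b2267, 80a888e, a99749d, c34a27f} — 8 commits.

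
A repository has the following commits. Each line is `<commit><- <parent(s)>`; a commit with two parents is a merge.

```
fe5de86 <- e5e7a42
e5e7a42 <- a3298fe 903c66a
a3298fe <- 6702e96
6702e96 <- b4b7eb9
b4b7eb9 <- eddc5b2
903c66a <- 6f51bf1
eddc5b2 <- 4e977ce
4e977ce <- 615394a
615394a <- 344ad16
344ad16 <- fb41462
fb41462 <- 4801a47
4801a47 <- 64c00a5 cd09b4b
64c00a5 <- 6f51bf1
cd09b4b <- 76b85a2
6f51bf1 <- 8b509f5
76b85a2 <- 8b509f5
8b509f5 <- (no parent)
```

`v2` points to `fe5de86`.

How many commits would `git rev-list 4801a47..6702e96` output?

Reachable from 6702e96: {344ad16, 4801a47, 4e977ce, 615394a, 64c00a5, 6702e96, 6f51bf1, 76b85a2, 8b509f5, b4b7eb9, cd09b4b, eddc5b2, fb41462}.
Reachable from 4801a47: {4801a47, 64c00a5, 6f51bf1, 76b85a2, 8b509f5, cd09b4b}.
In 6702e96's history but not 4801a47's: {344ad16, 4e977ce, 615394a, 6702e96, b4b7eb9, eddc5b2, fb41462} — 7 commits.

7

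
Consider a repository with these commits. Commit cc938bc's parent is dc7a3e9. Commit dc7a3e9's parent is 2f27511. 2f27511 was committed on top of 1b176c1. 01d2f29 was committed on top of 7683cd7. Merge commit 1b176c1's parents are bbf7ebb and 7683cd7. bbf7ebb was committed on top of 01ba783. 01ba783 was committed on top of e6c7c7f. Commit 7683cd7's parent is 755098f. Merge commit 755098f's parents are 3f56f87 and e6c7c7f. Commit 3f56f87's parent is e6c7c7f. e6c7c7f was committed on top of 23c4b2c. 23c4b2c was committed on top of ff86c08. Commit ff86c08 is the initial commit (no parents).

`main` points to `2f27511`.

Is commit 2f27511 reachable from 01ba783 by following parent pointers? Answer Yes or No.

No

Ancestors of 01ba783: {01ba783, 23c4b2c, e6c7c7f, ff86c08}.
2f27511 is not in that set, so it is not an ancestor of 01ba783.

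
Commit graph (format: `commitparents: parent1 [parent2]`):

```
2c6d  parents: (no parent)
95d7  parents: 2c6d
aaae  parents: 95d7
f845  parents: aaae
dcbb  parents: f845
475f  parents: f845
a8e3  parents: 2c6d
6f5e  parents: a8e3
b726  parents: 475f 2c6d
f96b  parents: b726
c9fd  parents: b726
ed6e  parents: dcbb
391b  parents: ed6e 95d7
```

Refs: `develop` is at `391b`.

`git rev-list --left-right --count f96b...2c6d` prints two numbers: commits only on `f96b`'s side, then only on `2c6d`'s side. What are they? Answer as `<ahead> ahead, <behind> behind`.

6 ahead, 0 behind

Reachable from f96b: {2c6d, 475f, 95d7, aaae, b726, f845, f96b}.
Reachable from 2c6d: {2c6d}.
Only in f96b's history (ahead): {475f, 95d7, aaae, b726, f845, f96b} — 6.
Only in 2c6d's history (behind): {} — 0.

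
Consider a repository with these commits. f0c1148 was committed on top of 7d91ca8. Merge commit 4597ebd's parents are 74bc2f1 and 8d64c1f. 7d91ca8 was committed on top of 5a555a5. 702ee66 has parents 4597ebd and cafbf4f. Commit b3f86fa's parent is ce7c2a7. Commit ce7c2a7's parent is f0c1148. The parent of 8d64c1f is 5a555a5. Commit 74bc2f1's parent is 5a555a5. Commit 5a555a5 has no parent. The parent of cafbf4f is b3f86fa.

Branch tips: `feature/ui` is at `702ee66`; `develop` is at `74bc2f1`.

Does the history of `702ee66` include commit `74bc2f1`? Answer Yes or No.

Yes

Ancestors of 702ee66 (commits reachable by following parents): {4597ebd, 5a555a5, 702ee66, 74bc2f1, 7d91ca8, 8d64c1f, b3f86fa, cafbf4f, ce7c2a7, f0c1148}.
74bc2f1 is in that set, so it is an ancestor of 702ee66.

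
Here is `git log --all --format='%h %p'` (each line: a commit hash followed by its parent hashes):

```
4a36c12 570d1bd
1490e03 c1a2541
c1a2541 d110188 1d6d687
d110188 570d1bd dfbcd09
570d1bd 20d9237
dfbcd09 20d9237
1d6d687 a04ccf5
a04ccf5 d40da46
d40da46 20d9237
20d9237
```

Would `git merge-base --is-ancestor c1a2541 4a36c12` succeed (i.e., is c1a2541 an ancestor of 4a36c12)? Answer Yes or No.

Ancestors of 4a36c12: {20d9237, 4a36c12, 570d1bd}.
c1a2541 is not in that set, so it is not an ancestor of 4a36c12.

No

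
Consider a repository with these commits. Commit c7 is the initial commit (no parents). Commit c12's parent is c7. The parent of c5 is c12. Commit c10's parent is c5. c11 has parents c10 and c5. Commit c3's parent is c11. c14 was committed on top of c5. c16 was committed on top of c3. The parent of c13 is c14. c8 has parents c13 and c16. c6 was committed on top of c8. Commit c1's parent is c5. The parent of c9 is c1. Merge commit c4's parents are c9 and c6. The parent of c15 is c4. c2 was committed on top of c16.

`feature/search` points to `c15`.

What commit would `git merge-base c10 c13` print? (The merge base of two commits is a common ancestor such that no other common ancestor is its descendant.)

Ancestors of c10: {c10, c12, c5, c7}.
Ancestors of c13: {c12, c13, c14, c5, c7}.
Common ancestors: {c12, c5, c7}.
Among these, c5 is not an ancestor of any other common ancestor — it is the merge base.

c5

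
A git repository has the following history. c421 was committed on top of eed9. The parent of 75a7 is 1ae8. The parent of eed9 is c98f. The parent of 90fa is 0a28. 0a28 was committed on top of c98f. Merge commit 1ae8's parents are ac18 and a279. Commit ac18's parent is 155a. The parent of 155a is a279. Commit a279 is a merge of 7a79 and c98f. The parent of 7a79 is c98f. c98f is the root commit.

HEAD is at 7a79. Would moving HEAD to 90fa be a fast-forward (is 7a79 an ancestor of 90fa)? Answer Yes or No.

A fast-forward from 7a79 to 90fa is possible iff 7a79 is an ancestor of 90fa.
Ancestors of 90fa: {0a28, 90fa, c98f}.
7a79 is not among them, so fast-forward is not possible.

No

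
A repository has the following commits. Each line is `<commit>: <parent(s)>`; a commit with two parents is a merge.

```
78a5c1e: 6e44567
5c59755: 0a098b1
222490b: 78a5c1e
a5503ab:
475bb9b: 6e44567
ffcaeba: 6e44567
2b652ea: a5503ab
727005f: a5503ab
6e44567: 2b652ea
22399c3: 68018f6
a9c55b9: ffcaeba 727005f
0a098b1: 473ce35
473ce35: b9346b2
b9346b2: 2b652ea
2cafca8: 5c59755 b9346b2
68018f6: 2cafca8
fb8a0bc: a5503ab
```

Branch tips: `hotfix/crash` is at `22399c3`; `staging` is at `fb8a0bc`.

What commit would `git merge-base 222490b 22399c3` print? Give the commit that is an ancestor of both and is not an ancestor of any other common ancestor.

Ancestors of 222490b: {222490b, 2b652ea, 6e44567, 78a5c1e, a5503ab}.
Ancestors of 22399c3: {0a098b1, 22399c3, 2b652ea, 2cafca8, 473ce35, 5c59755, 68018f6, a5503ab, b9346b2}.
Common ancestors: {2b652ea, a5503ab}.
Among these, 2b652ea is not an ancestor of any other common ancestor — it is the merge base.

2b652ea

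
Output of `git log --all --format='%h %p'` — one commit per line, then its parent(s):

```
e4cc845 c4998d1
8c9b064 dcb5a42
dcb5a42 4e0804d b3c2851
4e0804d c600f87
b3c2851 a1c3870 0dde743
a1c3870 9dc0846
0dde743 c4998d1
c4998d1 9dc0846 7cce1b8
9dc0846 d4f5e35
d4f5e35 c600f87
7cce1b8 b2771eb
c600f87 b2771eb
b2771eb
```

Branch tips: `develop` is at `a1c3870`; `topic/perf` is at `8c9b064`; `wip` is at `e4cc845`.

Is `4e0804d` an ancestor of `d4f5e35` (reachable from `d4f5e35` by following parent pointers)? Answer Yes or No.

Ancestors of d4f5e35: {b2771eb, c600f87, d4f5e35}.
4e0804d is not in that set, so it is not an ancestor of d4f5e35.

No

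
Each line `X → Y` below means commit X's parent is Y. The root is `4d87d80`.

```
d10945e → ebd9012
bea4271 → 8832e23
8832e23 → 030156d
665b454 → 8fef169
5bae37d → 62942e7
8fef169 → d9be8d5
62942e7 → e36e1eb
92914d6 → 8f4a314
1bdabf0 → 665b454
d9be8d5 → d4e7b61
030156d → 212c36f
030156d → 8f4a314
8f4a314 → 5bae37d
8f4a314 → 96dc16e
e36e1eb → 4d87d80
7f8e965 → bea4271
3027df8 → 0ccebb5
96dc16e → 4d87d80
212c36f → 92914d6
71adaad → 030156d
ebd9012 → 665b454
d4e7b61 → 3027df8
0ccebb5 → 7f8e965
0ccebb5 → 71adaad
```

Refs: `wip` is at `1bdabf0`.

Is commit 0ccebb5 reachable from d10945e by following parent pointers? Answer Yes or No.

Ancestors of d10945e (commits reachable by following parents): {030156d, 0ccebb5, 212c36f, 3027df8, 4d87d80, 5bae37d, 62942e7, 665b454, 71adaad, 7f8e965, 8832e23, 8f4a314, 8fef169, 92914d6, 96dc16e, bea4271, d10945e, d4e7b61, d9be8d5, e36e1eb, ebd9012}.
0ccebb5 is in that set, so it is an ancestor of d10945e.

Yes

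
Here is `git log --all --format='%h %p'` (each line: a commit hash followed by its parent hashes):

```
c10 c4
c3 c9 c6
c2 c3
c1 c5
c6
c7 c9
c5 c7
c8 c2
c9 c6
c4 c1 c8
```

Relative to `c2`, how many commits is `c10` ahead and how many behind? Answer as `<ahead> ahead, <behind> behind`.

6 ahead, 0 behind

Reachable from c10: {c1, c10, c2, c3, c4, c5, c6, c7, c8, c9}.
Reachable from c2: {c2, c3, c6, c9}.
Only in c10's history (ahead): {c1, c10, c4, c5, c7, c8} — 6.
Only in c2's history (behind): {} — 0.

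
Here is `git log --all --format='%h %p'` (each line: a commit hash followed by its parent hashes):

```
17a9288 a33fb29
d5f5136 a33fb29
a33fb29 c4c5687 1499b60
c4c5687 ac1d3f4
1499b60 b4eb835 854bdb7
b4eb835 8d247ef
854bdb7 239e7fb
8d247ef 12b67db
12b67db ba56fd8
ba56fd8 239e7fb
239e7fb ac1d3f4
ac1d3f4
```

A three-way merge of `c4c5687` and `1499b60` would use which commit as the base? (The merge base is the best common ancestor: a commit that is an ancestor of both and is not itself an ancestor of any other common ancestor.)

Ancestors of c4c5687: {ac1d3f4, c4c5687}.
Ancestors of 1499b60: {12b67db, 1499b60, 239e7fb, 854bdb7, 8d247ef, ac1d3f4, b4eb835, ba56fd8}.
Common ancestors: {ac1d3f4}.
The only common ancestor is ac1d3f4, so it is the merge base.

ac1d3f4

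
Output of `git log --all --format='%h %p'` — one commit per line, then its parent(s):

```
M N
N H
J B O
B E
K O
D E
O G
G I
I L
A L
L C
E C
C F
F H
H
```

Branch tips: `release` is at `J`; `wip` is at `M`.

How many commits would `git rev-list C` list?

Walking parent pointers from C: reachable set = {C, F, H}.
That is 3 commits.

3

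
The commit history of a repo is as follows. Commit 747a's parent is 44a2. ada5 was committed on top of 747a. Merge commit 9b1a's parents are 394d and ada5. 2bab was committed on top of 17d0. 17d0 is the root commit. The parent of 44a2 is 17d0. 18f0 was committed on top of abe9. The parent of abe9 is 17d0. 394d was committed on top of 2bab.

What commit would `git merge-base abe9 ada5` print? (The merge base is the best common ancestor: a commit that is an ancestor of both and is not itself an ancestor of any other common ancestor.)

Ancestors of abe9: {17d0, abe9}.
Ancestors of ada5: {17d0, 44a2, 747a, ada5}.
Common ancestors: {17d0}.
The only common ancestor is 17d0, so it is the merge base.

17d0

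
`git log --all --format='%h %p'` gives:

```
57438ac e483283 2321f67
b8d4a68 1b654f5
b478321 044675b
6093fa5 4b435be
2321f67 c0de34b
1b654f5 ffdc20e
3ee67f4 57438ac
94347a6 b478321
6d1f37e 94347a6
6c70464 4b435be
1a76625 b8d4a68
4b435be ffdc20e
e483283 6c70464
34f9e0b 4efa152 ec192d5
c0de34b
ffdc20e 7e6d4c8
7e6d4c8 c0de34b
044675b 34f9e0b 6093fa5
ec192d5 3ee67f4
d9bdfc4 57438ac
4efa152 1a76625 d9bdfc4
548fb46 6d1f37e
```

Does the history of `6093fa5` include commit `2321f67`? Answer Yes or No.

Ancestors of 6093fa5: {4b435be, 6093fa5, 7e6d4c8, c0de34b, ffdc20e}.
2321f67 is not in that set, so it is not an ancestor of 6093fa5.

No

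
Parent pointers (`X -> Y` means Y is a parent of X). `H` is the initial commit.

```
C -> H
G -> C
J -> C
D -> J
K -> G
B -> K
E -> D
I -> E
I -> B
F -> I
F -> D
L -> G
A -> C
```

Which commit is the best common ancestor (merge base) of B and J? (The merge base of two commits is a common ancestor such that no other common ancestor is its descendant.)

Ancestors of B: {B, C, G, H, K}.
Ancestors of J: {C, H, J}.
Common ancestors: {C, H}.
Among these, C is not an ancestor of any other common ancestor — it is the merge base.

C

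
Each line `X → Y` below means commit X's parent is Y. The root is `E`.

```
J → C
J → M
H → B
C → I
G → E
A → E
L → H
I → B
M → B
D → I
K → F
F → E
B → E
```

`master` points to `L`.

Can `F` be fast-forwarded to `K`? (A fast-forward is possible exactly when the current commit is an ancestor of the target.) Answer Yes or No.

A fast-forward from F to K is possible iff F is an ancestor of K.
Ancestors of K: {E, F, K}.
F is among them, so fast-forward is possible.

Yes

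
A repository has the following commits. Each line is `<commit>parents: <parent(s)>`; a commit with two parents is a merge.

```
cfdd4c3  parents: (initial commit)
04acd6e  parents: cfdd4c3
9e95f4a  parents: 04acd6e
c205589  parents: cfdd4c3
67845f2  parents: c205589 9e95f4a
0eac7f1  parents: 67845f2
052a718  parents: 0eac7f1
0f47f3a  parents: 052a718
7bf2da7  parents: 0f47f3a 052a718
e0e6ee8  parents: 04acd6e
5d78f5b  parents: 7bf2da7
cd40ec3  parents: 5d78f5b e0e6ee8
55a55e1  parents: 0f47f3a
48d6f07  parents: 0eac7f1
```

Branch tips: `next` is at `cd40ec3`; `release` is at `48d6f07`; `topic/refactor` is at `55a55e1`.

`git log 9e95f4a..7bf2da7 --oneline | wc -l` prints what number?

6

Reachable from 7bf2da7: {04acd6e, 052a718, 0eac7f1, 0f47f3a, 67845f2, 7bf2da7, 9e95f4a, c205589, cfdd4c3}.
Reachable from 9e95f4a: {04acd6e, 9e95f4a, cfdd4c3}.
In 7bf2da7's history but not 9e95f4a's: {052a718, 0eac7f1, 0f47f3a, 67845f2, 7bf2da7, c205589} — 6 commits.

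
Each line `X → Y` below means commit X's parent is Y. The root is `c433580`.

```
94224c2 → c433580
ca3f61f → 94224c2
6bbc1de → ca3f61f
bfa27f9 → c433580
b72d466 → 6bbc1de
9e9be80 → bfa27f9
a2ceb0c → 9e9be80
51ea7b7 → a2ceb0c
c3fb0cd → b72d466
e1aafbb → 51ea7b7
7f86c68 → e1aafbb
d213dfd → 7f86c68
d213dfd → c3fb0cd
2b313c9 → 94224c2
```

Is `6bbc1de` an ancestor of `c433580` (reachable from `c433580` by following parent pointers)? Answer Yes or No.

No

Ancestors of c433580: {c433580}.
6bbc1de is not in that set, so it is not an ancestor of c433580.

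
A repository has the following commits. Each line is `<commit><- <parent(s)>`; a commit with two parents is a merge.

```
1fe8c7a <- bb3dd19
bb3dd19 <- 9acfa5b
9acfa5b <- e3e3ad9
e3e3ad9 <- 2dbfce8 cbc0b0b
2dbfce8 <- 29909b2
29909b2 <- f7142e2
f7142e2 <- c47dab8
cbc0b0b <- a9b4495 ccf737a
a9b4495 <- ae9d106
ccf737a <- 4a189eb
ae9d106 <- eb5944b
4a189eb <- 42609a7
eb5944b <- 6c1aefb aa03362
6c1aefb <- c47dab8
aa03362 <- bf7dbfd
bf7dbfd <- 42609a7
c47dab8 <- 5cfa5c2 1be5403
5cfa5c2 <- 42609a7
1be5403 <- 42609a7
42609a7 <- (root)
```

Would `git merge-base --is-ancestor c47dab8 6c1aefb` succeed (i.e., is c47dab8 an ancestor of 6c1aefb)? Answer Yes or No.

Yes

Ancestors of 6c1aefb (commits reachable by following parents): {1be5403, 42609a7, 5cfa5c2, 6c1aefb, c47dab8}.
c47dab8 is in that set, so it is an ancestor of 6c1aefb.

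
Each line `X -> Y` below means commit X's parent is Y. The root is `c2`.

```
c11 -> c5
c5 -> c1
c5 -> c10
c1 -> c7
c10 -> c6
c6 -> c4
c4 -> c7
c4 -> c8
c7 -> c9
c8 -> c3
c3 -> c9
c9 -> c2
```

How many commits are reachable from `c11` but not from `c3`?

8

Reachable from c11: {c1, c10, c11, c2, c3, c4, c5, c6, c7, c8, c9}.
Reachable from c3: {c2, c3, c9}.
In c11's history but not c3's: {c1, c10, c11, c4, c5, c6, c7, c8} — 8 commits.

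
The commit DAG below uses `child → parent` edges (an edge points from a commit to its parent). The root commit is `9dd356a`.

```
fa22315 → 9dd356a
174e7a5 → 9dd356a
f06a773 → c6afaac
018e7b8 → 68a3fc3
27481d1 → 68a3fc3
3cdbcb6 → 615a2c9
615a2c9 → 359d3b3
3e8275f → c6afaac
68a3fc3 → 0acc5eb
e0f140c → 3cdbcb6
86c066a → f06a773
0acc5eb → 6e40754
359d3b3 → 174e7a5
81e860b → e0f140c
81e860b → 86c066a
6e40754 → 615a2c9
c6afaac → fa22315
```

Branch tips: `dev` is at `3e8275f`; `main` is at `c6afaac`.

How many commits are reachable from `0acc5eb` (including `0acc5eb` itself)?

Walking parent pointers from 0acc5eb: reachable set = {0acc5eb, 174e7a5, 359d3b3, 615a2c9, 6e40754, 9dd356a}.
That is 6 commits.

6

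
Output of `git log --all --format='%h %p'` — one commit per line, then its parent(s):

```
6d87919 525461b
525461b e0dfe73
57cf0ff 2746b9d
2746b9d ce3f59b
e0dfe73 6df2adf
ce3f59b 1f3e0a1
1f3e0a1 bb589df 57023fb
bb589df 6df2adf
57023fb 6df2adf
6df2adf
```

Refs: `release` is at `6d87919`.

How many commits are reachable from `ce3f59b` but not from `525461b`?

Reachable from ce3f59b: {1f3e0a1, 57023fb, 6df2adf, bb589df, ce3f59b}.
Reachable from 525461b: {525461b, 6df2adf, e0dfe73}.
In ce3f59b's history but not 525461b's: {1f3e0a1, 57023fb, bb589df, ce3f59b} — 4 commits.

4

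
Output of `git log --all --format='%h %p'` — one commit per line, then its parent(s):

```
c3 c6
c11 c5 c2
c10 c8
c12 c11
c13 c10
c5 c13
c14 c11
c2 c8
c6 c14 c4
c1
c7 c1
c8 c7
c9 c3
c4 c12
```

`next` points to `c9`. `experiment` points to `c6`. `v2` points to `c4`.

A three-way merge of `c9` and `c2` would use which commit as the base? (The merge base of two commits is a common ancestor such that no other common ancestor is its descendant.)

c2

Ancestors of c9: {c1, c10, c11, c12, c13, c14, c2, c3, c4, c5, c6, c7, c8, c9}.
Ancestors of c2: {c1, c2, c7, c8}.
Common ancestors: {c1, c2, c7, c8}.
Among these, c2 is not an ancestor of any other common ancestor — it is the merge base.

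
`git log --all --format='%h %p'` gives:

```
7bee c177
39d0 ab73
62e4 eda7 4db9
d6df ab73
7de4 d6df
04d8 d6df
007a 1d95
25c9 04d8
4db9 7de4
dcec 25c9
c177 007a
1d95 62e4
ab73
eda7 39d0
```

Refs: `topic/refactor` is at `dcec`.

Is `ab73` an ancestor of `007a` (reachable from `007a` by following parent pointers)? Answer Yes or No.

Ancestors of 007a (commits reachable by following parents): {007a, 1d95, 39d0, 4db9, 62e4, 7de4, ab73, d6df, eda7}.
ab73 is in that set, so it is an ancestor of 007a.

Yes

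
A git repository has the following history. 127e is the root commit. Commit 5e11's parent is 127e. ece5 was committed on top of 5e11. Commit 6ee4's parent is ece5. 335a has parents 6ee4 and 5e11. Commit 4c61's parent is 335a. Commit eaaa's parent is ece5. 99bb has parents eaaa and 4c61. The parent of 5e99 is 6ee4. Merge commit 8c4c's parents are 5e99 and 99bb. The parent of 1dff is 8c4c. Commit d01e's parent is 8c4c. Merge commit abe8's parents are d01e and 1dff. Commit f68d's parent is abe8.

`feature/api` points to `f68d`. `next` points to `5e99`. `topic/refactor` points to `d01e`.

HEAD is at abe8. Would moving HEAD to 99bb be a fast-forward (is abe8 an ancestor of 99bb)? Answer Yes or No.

A fast-forward from abe8 to 99bb is possible iff abe8 is an ancestor of 99bb.
Ancestors of 99bb: {127e, 335a, 4c61, 5e11, 6ee4, 99bb, eaaa, ece5}.
abe8 is not among them, so fast-forward is not possible.

No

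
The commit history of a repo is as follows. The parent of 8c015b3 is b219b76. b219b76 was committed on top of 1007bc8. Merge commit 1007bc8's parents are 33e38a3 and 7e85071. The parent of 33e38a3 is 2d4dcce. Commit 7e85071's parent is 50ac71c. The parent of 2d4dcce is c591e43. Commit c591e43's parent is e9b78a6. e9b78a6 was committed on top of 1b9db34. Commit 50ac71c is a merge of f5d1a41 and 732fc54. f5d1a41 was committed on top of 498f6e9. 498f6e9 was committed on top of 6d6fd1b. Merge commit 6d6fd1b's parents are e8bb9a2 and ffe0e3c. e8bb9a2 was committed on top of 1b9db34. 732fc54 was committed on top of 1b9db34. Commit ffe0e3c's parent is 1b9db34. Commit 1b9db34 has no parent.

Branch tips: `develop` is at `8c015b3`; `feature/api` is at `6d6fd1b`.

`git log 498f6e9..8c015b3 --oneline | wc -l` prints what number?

11

Reachable from 8c015b3: {1007bc8, 1b9db34, 2d4dcce, 33e38a3, 498f6e9, 50ac71c, 6d6fd1b, 732fc54, 7e85071, 8c015b3, b219b76, c591e43, e8bb9a2, e9b78a6, f5d1a41, ffe0e3c}.
Reachable from 498f6e9: {1b9db34, 498f6e9, 6d6fd1b, e8bb9a2, ffe0e3c}.
In 8c015b3's history but not 498f6e9's: {1007bc8, 2d4dcce, 33e38a3, 50ac71c, 732fc54, 7e85071, 8c015b3, b219b76, c591e43, e9b78a6, f5d1a41} — 11 commits.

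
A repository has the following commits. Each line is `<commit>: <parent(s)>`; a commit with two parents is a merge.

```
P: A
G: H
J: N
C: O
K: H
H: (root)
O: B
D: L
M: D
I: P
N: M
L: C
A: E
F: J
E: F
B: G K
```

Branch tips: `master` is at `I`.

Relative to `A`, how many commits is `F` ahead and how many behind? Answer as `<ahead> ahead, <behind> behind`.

Reachable from F: {B, C, D, F, G, H, J, K, L, M, N, O}.
Reachable from A: {A, B, C, D, E, F, G, H, J, K, L, M, N, O}.
Only in F's history (ahead): {} — 0.
Only in A's history (behind): {A, E} — 2.

0 ahead, 2 behind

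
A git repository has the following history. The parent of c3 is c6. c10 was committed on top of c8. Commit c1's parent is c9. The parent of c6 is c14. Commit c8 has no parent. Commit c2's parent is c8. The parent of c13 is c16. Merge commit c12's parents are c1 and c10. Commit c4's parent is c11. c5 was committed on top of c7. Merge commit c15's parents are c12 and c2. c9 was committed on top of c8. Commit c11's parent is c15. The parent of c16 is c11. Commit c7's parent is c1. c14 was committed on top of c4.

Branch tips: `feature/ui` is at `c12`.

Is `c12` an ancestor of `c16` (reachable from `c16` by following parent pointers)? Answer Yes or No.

Yes

Ancestors of c16 (commits reachable by following parents): {c1, c10, c11, c12, c15, c16, c2, c8, c9}.
c12 is in that set, so it is an ancestor of c16.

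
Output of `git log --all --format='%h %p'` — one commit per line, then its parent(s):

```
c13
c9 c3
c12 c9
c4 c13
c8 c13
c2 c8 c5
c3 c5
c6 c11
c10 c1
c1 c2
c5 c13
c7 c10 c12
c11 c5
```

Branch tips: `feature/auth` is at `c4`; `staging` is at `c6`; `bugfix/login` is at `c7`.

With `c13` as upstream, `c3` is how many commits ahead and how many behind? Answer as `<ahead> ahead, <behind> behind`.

Reachable from c3: {c13, c3, c5}.
Reachable from c13: {c13}.
Only in c3's history (ahead): {c3, c5} — 2.
Only in c13's history (behind): {} — 0.

2 ahead, 0 behind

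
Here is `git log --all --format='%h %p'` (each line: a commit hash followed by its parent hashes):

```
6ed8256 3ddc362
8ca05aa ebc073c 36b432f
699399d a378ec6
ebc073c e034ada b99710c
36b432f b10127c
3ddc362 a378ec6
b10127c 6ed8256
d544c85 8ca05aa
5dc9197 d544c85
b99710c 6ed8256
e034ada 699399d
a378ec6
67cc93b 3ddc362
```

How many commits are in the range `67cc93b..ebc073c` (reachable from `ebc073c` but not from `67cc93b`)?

Reachable from ebc073c: {3ddc362, 699399d, 6ed8256, a378ec6, b99710c, e034ada, ebc073c}.
Reachable from 67cc93b: {3ddc362, 67cc93b, a378ec6}.
In ebc073c's history but not 67cc93b's: {699399d, 6ed8256, b99710c, e034ada, ebc073c} — 5 commits.

5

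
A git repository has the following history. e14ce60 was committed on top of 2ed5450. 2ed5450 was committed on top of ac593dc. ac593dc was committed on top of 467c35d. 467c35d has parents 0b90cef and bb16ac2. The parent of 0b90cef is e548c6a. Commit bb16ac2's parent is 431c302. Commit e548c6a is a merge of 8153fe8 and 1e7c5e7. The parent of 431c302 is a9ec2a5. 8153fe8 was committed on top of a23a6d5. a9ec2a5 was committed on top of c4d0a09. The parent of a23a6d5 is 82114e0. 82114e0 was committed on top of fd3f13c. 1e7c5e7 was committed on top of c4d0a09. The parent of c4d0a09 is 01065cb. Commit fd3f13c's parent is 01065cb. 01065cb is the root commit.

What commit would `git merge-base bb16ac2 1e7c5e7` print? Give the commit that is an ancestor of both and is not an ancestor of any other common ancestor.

Ancestors of bb16ac2: {01065cb, 431c302, a9ec2a5, bb16ac2, c4d0a09}.
Ancestors of 1e7c5e7: {01065cb, 1e7c5e7, c4d0a09}.
Common ancestors: {01065cb, c4d0a09}.
Among these, c4d0a09 is not an ancestor of any other common ancestor — it is the merge base.

c4d0a09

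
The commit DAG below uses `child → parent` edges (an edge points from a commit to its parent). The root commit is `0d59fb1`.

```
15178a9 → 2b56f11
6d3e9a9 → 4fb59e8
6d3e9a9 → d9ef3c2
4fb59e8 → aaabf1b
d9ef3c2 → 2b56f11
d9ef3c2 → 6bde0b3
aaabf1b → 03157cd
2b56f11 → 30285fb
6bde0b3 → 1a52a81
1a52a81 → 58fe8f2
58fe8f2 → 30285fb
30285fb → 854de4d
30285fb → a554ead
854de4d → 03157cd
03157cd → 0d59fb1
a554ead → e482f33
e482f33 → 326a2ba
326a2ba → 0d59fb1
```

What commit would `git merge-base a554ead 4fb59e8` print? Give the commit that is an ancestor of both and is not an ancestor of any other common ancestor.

Ancestors of a554ead: {0d59fb1, 326a2ba, a554ead, e482f33}.
Ancestors of 4fb59e8: {03157cd, 0d59fb1, 4fb59e8, aaabf1b}.
Common ancestors: {0d59fb1}.
The only common ancestor is 0d59fb1, so it is the merge base.

0d59fb1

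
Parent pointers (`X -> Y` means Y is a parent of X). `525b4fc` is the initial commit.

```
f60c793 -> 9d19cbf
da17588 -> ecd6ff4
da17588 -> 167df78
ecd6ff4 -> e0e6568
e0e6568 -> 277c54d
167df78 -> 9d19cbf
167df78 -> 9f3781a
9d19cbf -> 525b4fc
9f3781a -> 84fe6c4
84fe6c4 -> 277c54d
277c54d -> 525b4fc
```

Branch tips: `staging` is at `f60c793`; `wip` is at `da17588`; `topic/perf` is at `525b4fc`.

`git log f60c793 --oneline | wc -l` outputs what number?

3

Walking parent pointers from f60c793: reachable set = {525b4fc, 9d19cbf, f60c793}.
That is 3 commits.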